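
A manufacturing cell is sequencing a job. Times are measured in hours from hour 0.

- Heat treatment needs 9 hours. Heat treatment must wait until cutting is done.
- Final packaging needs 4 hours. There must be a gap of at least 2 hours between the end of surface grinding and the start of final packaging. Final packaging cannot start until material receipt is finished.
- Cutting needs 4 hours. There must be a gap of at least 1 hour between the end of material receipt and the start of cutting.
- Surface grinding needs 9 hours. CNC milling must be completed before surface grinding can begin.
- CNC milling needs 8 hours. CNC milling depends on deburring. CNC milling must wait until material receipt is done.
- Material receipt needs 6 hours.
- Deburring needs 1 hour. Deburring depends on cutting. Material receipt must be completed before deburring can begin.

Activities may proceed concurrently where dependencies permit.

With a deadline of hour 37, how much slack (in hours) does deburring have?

Nothing blocks material receipt, so it runs from hour 0 to hour 6.
Cutting waits on material receipt (finishes hour 6, plus 1-hour gap → hour 7), so it starts at hour 7 and finishes at 7 + 4 = hour 11.
Deburring cannot start until cutting (finishes hour 11); material receipt (finishes hour 6). The controlling bound is hour 11, so deburring finishes at 11 + 1 = hour 12.

Working backward from the deadline:
Nothing follows final packaging; the deadline of hour 37 is its only limit. It must start by 37 − 4 = hour 33.
Surface grinding has to be done before final packaging (must start by hour 33, minus 2-hour gap → hour 31). That means finishing by hour 31, i.e. starting by 31 − 9 = hour 22.
CNC milling must finish before surface grinding (must start by hour 22). With an 8-hour duration, CNC milling must start by 22 − 8 = hour 14.
Deburring must finish before CNC milling (must start by hour 14). With a 1-hour duration, deburring must start by 14 − 1 = hour 13.
So deburring can start as early as hour 11 and as late as hour 13, giving 13 − 11 = 2 hours of slack.

2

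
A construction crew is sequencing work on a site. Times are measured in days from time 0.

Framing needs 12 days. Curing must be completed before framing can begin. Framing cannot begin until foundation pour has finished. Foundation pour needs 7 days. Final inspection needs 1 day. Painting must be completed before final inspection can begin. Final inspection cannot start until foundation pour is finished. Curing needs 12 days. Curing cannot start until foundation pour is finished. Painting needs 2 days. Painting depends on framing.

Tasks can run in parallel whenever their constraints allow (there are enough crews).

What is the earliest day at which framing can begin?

Nothing blocks foundation pour, so it runs from day 0 to day 7.
Curing cannot begin until foundation pour (finishes day 7). It runs from day 7 to 7 + 12 = day 19.
Framing waits on curing (finishes day 19); foundation pour (finishes day 7). The latest of these is day 19, which is the earliest framing can start.

19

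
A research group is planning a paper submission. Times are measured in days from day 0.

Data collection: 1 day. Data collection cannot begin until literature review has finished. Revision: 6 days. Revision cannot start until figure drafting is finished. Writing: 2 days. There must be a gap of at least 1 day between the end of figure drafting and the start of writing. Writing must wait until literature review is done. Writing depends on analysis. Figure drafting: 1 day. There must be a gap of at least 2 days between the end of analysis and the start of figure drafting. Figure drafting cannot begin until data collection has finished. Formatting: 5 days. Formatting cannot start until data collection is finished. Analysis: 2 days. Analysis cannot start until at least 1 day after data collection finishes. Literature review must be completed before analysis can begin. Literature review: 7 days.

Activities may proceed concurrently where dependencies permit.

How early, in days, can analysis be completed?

11

Literature review has no prerequisites, so it starts at day 0 and finishes at day 7.
Data collection waits on literature review (finishes day 7), so it starts at day 7 and finishes at 7 + 1 = day 8.
Analysis cannot start until data collection (finishes day 8, plus 1-day gap → day 9); literature review (finishes day 7). The controlling bound is day 9, so analysis finishes at 9 + 2 = day 11.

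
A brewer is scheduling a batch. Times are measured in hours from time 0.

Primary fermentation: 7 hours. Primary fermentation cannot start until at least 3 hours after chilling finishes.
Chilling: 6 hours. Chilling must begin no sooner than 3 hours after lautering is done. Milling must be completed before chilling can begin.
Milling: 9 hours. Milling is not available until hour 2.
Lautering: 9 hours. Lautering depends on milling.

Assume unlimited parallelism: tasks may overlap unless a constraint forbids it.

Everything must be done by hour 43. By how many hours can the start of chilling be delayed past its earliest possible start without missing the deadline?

Milling cannot begin until its own release at hour 2. It runs from hour 2 to 2 + 9 = hour 11.
Lautering waits on milling (finishes hour 11), so it starts at hour 11 and finishes at 11 + 9 = hour 20.
For chilling: lautering (finishes hour 20, plus 3-hour gap → hour 23); milling (finishes hour 11). Taking the maximum gives a start of hour 23, and it finishes at 23 + 6 = hour 29.

Working backward from the deadline:
To finish by hour 43, primary fermentation (duration 7) must start no later than hour 36.
Chilling feeds into primary fermentation (must start by hour 36, minus 3-hour gap → hour 33); so chilling must finish by hour 33 and therefore start by hour 27.
So chilling can start as early as hour 23 and as late as hour 27, giving 27 − 23 = 4 hours of slack.

4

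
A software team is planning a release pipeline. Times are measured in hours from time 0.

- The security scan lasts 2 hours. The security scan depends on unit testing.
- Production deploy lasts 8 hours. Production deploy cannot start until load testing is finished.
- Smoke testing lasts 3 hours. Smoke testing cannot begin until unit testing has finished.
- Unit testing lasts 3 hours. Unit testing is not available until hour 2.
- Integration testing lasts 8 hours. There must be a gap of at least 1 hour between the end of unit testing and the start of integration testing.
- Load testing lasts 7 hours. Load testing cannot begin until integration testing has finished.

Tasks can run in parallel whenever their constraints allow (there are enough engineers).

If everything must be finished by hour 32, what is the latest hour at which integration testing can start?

Nothing follows production deploy; the deadline of hour 32 is its only limit. It must start by 32 − 8 = hour 24.
Since production deploy (must start by hour 24) depends on it, load testing must finish by hour 24. Backing off its 7-hour duration gives a latest start of hour 17.
Integration testing must finish before load testing (must start by hour 17). With an 8-hour duration, integration testing must start by 17 − 8 = hour 9.

9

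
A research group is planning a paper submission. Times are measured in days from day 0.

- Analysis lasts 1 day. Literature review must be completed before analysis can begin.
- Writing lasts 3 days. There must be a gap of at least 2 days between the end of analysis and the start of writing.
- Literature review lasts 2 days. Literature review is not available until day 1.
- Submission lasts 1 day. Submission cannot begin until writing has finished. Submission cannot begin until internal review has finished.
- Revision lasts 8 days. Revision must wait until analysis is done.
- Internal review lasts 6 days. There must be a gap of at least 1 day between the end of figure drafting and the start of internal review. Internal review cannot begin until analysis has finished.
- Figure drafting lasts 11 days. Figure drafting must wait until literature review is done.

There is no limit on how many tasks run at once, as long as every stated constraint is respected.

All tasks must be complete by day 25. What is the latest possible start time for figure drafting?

6

To finish by day 25, submission (duration 1) must start no later than day 24.
Internal review must finish before submission (must start by day 24). With a 6-day duration, internal review must start by 24 − 6 = day 18.
Figure drafting feeds into internal review (must start by day 18, minus 1-day gap → day 17); so figure drafting must finish by day 17 and therefore start by day 6.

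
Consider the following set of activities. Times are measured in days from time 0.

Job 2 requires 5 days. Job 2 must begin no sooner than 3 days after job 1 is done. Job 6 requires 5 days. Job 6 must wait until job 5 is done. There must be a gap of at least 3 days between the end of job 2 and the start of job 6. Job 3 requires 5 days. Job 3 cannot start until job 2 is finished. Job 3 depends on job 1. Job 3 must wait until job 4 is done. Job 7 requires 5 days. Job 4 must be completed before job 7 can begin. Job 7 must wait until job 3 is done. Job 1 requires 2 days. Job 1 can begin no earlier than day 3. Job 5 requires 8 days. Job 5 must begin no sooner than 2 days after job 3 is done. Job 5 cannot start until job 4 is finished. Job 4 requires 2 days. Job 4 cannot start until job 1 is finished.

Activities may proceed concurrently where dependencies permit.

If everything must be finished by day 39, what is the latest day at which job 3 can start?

19

Nothing follows job 6; the deadline of day 39 is its only limit. It must start by 39 − 5 = day 34.
Job 5 must finish before job 6 (must start by day 34). With an 8-day duration, job 5 must start by 34 − 8 = day 26.
Nothing follows job 7; the deadline of day 39 is its only limit. It must start by 39 − 5 = day 34.
Job 3 feeds job 5 (must start by day 26, minus 2-day gap → day 24); job 7 (must start by day 34). Taking the minimum, job 3 must finish by day 24 and start by 24 − 5 = day 19.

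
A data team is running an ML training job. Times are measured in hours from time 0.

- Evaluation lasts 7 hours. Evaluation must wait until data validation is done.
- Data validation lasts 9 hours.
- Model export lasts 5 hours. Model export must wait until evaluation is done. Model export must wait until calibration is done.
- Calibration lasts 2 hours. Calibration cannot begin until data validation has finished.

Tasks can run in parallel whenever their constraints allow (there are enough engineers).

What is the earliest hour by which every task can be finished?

21

Data validation has no prerequisites, so it starts at hour 0 and finishes at hour 9.
Calibration cannot begin until data validation (finishes hour 9). It runs from hour 9 to 9 + 2 = hour 11.
Evaluation waits on data validation (finishes hour 9), so it starts at hour 9 and finishes at 9 + 7 = hour 16.
Model export cannot start until evaluation (finishes hour 16); calibration (finishes hour 11). The controlling bound is hour 16, so model export finishes at 16 + 5 = hour 21.
All tasks are finished once the last one completes. Finish times: Data validation at 9, Evaluation at 16, Calibration at 11, Model export at 21. The latest is hour 21.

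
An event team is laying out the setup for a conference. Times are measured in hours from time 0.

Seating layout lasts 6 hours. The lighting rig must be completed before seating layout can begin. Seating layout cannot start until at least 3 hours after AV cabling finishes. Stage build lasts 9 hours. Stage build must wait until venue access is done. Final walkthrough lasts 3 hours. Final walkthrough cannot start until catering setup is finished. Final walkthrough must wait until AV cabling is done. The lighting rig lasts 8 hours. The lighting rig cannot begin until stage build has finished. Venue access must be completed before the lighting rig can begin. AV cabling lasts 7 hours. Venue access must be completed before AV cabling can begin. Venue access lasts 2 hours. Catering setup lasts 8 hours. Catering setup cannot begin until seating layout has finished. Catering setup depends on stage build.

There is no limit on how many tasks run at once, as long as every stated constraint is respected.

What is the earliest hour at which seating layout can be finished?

25

Venue access has no prerequisites, so it starts at hour 0 and finishes at hour 2.
AV cabling cannot begin until venue access (finishes hour 2). It runs from hour 2 to 2 + 7 = hour 9.
Stage build cannot begin until venue access (finishes hour 2). It runs from hour 2 to 2 + 9 = hour 11.
The lighting rig needs all of stage build (finishes hour 11); venue access (finishes hour 2). That puts its earliest start at hour 11; it finishes at 11 + 8 = hour 19.
Seating layout has to wait for the lighting rig (finishes hour 19); AV cabling (finishes hour 9, plus 3-hour gap → hour 12). The latest of these is hour 19, so seating layout runs hour 19 to 19 + 6 = hour 25.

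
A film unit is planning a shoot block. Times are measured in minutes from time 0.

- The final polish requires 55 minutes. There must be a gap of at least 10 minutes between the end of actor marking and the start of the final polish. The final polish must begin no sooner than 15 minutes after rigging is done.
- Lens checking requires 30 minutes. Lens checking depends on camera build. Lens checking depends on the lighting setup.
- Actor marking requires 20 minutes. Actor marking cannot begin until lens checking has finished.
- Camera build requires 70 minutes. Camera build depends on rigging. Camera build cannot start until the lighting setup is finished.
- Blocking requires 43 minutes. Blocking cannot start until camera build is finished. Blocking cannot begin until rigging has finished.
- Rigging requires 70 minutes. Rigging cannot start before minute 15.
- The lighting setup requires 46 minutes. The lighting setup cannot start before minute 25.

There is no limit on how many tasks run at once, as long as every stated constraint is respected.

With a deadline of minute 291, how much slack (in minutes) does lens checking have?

21

The lighting setup waits on its own release at minute 25, so it starts at minute 25 and finishes at 25 + 46 = minute 71.
After its own release at minute 15, rigging can start at minute 15 and finishes at minute 85.
For camera build: rigging (finishes minute 85); the lighting setup (finishes minute 71). Taking the maximum gives a start of minute 85, and it finishes at 85 + 70 = minute 155.
Lens checking cannot start until camera build (finishes minute 155); the lighting setup (finishes minute 71). The controlling bound is minute 155, so lens checking finishes at 155 + 30 = minute 185.

Working backward from the deadline:
Nothing follows the final polish; the deadline of minute 291 is its only limit. It must start by 291 − 55 = minute 236.
Actor marking has to be done before the final polish (must start by minute 236, minus 10-minute gap → minute 226). That means finishing by minute 226, i.e. starting by 226 − 20 = minute 206.
Lens checking has to be done before actor marking (must start by minute 206). That means finishing by minute 206, i.e. starting by 206 − 30 = minute 176.
So lens checking can start as early as minute 155 and as late as minute 176, giving 176 − 155 = 21 minutes of slack.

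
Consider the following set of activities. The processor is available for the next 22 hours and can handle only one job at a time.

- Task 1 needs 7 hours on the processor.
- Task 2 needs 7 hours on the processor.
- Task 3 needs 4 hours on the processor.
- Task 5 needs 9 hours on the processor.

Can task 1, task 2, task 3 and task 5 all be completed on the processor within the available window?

Running back to back, the jobs need 7 + 7 + 4 + 9 = 27 hours on the processor.
Since 27 > 22, they cannot all fit.

No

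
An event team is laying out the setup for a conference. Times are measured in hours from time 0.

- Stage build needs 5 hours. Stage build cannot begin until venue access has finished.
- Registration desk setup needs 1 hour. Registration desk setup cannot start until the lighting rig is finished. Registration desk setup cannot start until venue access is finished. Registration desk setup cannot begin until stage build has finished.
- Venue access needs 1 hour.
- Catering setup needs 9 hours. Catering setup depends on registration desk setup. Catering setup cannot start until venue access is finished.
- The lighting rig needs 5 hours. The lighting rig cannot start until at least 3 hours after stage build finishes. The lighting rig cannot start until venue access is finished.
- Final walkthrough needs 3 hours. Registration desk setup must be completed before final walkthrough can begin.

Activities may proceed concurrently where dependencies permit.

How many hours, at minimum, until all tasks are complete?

24

Venue access has no prerequisites, so it starts at hour 0 and finishes at hour 1.
After venue access (finishes hour 1), stage build can start at hour 1 and finishes at hour 6.
The lighting rig needs all of stage build (finishes hour 6, plus 3-hour gap → hour 9); venue access (finishes hour 1). That puts its earliest start at hour 9; it finishes at 9 + 5 = hour 14.
For registration desk setup: the lighting rig (finishes hour 14); venue access (finishes hour 1); stage build (finishes hour 6). Taking the maximum gives a start of hour 14, and it finishes at 14 + 1 = hour 15.
Final walkthrough waits on registration desk setup (finishes hour 15), so it starts at hour 15 and finishes at 15 + 3 = hour 18.
For catering setup: registration desk setup (finishes hour 15); venue access (finishes hour 1). Taking the maximum gives a start of hour 15, and it finishes at 15 + 9 = hour 24.
All tasks are finished once the last one completes. Finish times: Venue access at 1, Stage build at 6, The lighting rig at 14, Registration desk setup at 15, Catering setup at 24, Final walkthrough at 18. The latest is hour 24.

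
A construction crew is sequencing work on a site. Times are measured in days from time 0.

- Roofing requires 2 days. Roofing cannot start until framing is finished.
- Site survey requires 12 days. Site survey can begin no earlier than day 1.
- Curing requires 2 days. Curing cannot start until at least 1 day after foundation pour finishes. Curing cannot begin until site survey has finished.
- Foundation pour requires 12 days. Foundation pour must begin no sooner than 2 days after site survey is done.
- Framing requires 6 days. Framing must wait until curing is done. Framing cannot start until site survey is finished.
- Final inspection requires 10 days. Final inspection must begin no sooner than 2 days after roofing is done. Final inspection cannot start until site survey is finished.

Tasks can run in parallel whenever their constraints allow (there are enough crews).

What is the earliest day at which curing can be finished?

30

Site survey waits on its own release at day 1, so it starts at day 1 and finishes at 1 + 12 = day 13.
Foundation pour cannot begin until site survey (finishes day 13, plus 2-day gap → day 15). It runs from day 15 to 15 + 12 = day 27.
Curing has to wait for foundation pour (finishes day 27, plus 1-day gap → day 28); site survey (finishes day 13). The latest of these is day 28, so curing runs day 28 to 28 + 2 = day 30.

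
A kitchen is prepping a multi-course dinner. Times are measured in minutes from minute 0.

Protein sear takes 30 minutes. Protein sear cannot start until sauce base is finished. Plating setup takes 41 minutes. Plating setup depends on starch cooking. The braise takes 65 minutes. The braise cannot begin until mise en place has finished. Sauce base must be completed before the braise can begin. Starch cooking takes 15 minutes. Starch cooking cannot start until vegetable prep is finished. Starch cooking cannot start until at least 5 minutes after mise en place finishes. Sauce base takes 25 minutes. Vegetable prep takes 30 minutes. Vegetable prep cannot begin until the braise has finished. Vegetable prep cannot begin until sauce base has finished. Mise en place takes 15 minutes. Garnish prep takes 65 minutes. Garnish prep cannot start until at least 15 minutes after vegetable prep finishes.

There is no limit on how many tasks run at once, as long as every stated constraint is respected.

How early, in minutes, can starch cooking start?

120

Sauce base can start immediately at minute 0; it finishes at minute 25.
Mise en place has no prerequisites, so it starts at minute 0 and finishes at minute 15.
The braise has to wait for mise en place (finishes minute 15); sauce base (finishes minute 25). The latest of these is minute 25, so the braise runs minute 25 to 25 + 65 = minute 90.
Vegetable prep has to wait for the braise (finishes minute 90); sauce base (finishes minute 25). The latest of these is minute 90, so vegetable prep runs minute 90 to 90 + 30 = minute 120.
Starch cooking waits on vegetable prep (finishes minute 120); mise en place (finishes minute 15, plus 5-minute gap → minute 20). The latest of these is minute 120, which is the earliest starch cooking can start.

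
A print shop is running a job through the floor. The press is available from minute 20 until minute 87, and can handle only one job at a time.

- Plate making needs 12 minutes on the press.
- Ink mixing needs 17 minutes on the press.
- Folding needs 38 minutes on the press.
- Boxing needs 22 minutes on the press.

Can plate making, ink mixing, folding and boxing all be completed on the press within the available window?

No

The press window is 87 − 20 = 67 minutes.
Running back to back, the jobs need 12 + 17 + 38 + 22 = 89 minutes on the press.
Since 89 > 67, they cannot all fit.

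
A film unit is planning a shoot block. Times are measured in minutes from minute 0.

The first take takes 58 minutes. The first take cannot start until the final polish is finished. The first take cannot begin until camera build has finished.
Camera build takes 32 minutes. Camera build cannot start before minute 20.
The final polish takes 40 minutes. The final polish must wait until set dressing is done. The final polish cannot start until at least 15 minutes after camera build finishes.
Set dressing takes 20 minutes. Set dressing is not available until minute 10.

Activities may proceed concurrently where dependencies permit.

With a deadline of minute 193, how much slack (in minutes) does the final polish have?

28

Camera build waits on its own release at minute 20, so it starts at minute 20 and finishes at 20 + 32 = minute 52.
Set dressing cannot begin until its own release at minute 10. It runs from minute 10 to 10 + 20 = minute 30.
For the final polish: set dressing (finishes minute 30); camera build (finishes minute 52, plus 15-minute gap → minute 67). Taking the maximum gives a start of minute 67, and it finishes at 67 + 40 = minute 107.

Working backward from the deadline:
Nothing follows the first take; the deadline of minute 193 is its only limit. It must start by 193 − 58 = minute 135.
The final polish must finish before the first take (must start by minute 135). With a 40-minute duration, the final polish must start by 135 − 40 = minute 95.
So the final polish can start as early as minute 67 and as late as minute 95, giving 95 − 67 = 28 minutes of slack.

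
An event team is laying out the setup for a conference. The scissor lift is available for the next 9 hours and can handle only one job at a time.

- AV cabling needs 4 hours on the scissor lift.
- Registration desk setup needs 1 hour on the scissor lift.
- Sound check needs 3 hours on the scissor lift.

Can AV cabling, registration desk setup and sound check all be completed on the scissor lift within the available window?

Running back to back, the jobs need 4 + 1 + 3 = 8 hours on the scissor lift.
Since 8 ≤ 9, they fit within the window.

Yes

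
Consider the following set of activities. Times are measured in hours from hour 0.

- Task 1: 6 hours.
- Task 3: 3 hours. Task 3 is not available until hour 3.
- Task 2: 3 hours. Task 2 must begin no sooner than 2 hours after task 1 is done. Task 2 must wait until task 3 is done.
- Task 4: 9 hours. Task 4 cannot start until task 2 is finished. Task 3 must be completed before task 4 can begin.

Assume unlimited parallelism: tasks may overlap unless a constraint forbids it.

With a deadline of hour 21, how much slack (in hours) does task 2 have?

Task 3 waits on its own release at hour 3, so it starts at hour 3 and finishes at 3 + 3 = hour 6.
Task 1 has no prerequisites, so it starts at hour 0 and finishes at hour 6.
For task 2: task 1 (finishes hour 6, plus 2-hour gap → hour 8); task 3 (finishes hour 6). Taking the maximum gives a start of hour 8, and it finishes at 8 + 3 = hour 11.

Working backward from the deadline:
Task 4 must finish by hour 21; it takes 9 hours, so it must start by 21 − 9 = hour 12.
Task 2 must finish before task 4 (must start by hour 12). With a 3-hour duration, task 2 must start by 12 − 3 = hour 9.
So task 2 can start as early as hour 8 and as late as hour 9, giving 9 − 8 = 1 hour of slack.

1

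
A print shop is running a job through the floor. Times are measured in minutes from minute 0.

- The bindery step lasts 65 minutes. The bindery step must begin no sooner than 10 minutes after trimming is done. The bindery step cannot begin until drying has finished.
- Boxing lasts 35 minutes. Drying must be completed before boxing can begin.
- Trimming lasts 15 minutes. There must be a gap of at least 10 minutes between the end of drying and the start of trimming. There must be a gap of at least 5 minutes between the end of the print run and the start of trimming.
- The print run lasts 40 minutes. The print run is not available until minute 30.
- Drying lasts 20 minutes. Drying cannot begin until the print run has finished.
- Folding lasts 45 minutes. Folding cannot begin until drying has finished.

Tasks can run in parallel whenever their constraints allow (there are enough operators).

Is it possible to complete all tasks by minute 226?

The print run cannot begin until its own release at minute 30. It runs from minute 30 to 30 + 40 = minute 70.
Drying cannot begin until the print run (finishes minute 70). It runs from minute 70 to 70 + 20 = minute 90.
After drying (finishes minute 90), boxing can start at minute 90 and finishes at minute 125.
Folding waits on drying (finishes minute 90), so it starts at minute 90 and finishes at 90 + 45 = minute 135.
Trimming needs all of drying (finishes minute 90, plus 10-minute gap → minute 100); the print run (finishes minute 70, plus 5-minute gap → minute 75). That puts its earliest start at minute 100; it finishes at 100 + 15 = minute 115.
The bindery step has to wait for trimming (finishes minute 115, plus 10-minute gap → minute 125); drying (finishes minute 90). The latest of these is minute 125, so the bindery step runs minute 125 to 125 + 65 = minute 190.
Every task is finished by minute 190, which is no later than the deadline of 226, so the schedule is feasible.

Yes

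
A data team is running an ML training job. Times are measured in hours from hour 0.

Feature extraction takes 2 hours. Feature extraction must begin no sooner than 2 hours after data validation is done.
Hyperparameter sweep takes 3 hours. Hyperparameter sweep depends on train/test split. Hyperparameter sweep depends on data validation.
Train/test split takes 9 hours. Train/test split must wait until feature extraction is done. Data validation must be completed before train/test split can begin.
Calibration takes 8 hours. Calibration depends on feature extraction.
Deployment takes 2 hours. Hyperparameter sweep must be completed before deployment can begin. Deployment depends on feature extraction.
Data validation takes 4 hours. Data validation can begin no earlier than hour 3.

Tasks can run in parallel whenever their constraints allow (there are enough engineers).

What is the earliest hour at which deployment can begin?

Data validation cannot begin until its own release at hour 3. It runs from hour 3 to 3 + 4 = hour 7.
After data validation (finishes hour 7, plus 2-hour gap → hour 9), feature extraction can start at hour 9 and finishes at hour 11.
Train/test split cannot start until feature extraction (finishes hour 11); data validation (finishes hour 7). The controlling bound is hour 11, so train/test split finishes at 11 + 9 = hour 20.
For hyperparameter sweep: train/test split (finishes hour 20); data validation (finishes hour 7). Taking the maximum gives a start of hour 20, and it finishes at 20 + 3 = hour 23.
Deployment waits on hyperparameter sweep (finishes hour 23); feature extraction (finishes hour 11). The latest of these is hour 23, which is the earliest deployment can start.

23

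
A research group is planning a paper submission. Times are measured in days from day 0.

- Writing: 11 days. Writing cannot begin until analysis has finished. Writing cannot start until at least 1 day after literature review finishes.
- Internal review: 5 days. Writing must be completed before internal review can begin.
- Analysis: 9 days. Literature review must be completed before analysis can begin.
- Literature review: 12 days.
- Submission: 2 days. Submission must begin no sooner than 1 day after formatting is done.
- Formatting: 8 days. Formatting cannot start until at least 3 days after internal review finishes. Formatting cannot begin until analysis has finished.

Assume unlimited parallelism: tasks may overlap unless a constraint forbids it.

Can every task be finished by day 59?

Yes

Literature review has no prerequisites, so it starts at day 0 and finishes at day 12.
After literature review (finishes day 12), analysis can start at day 12 and finishes at day 21.
Writing cannot start until analysis (finishes day 21); literature review (finishes day 12, plus 1-day gap → day 13). The controlling bound is day 21, so writing finishes at 21 + 11 = day 32.
Internal review cannot begin until writing (finishes day 32). It runs from day 32 to 32 + 5 = day 37.
Formatting has to wait for internal review (finishes day 37, plus 3-day gap → day 40); analysis (finishes day 21). The latest of these is day 40, so formatting runs day 40 to 40 + 8 = day 48.
After formatting (finishes day 48, plus 1-day gap → day 49), submission can start at day 49 and finishes at day 51.
Every task is finished by day 51, which is no later than the deadline of 59, so the schedule is feasible.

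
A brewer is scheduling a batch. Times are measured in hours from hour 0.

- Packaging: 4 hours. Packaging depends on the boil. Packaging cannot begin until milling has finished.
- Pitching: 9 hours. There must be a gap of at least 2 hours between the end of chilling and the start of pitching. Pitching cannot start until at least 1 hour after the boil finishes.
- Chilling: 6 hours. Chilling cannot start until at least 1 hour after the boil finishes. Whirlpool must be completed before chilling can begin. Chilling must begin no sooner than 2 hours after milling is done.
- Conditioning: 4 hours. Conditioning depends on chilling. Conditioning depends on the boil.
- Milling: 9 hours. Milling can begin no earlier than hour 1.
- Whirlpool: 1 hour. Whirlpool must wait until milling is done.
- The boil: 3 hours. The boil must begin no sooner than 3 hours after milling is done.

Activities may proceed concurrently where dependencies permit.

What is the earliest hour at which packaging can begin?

Milling waits on its own release at hour 1, so it starts at hour 1 and finishes at 1 + 9 = hour 10.
After milling (finishes hour 10, plus 3-hour gap → hour 13), the boil can start at hour 13 and finishes at hour 16.
Packaging waits on the boil (finishes hour 16); milling (finishes hour 10). The latest of these is hour 16, which is the earliest packaging can start.

16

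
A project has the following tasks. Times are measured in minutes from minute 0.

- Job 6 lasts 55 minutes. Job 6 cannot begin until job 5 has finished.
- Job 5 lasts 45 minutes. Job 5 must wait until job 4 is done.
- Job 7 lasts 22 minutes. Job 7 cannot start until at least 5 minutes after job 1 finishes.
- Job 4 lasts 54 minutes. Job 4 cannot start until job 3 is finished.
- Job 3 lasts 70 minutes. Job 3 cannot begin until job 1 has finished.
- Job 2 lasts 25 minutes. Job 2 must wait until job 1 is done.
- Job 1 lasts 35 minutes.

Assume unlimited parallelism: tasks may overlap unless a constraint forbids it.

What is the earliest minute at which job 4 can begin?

105

Job 1 has no prerequisites, so it starts at minute 0 and finishes at minute 35.
After job 1 (finishes minute 35), job 3 can start at minute 35 and finishes at minute 105.
Job 4 waits on job 3 (finishes minute 105), so the earliest it can start is minute 105.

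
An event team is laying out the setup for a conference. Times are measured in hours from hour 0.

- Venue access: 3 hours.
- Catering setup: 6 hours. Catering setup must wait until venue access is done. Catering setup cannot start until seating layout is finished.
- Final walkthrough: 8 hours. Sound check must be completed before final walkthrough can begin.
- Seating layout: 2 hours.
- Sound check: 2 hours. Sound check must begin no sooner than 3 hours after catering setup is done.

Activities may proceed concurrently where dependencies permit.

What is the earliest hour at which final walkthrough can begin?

Nothing blocks seating layout, so it runs from hour 0 to hour 2.
Nothing blocks venue access, so it runs from hour 0 to hour 3.
For catering setup: venue access (finishes hour 3); seating layout (finishes hour 2). Taking the maximum gives a start of hour 3, and it finishes at 3 + 6 = hour 9.
Sound check cannot begin until catering setup (finishes hour 9, plus 3-hour gap → hour 12). It runs from hour 12 to 12 + 2 = hour 14.
Final walkthrough waits on sound check (finishes hour 14), so the earliest it can start is hour 14.

14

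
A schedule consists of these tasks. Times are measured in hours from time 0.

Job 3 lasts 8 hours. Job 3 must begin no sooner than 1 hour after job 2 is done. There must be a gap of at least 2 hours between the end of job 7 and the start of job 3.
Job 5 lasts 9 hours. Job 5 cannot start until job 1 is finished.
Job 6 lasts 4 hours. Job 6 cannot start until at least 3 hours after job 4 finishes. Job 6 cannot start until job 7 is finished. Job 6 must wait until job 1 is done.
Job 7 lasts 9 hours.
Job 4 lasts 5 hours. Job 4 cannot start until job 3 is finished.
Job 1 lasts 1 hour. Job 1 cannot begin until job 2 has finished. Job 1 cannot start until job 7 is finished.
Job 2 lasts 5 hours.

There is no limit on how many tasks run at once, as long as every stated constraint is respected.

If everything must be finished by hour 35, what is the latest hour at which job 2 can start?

9

Job 5 must finish by hour 35; it takes 9 hours, so it must start by 35 − 9 = hour 26.
Job 6 must finish by hour 35; it takes 4 hours, so it must start by 35 − 4 = hour 31.
Job 1 must finish in time for job 5 (must start by hour 26); job 6 (must start by hour 31). The tightest is hour 26, so job 1 must start by 26 − 1 = hour 25.
Job 4 has to be done before job 6 (must start by hour 31, minus 3-hour gap → hour 28). That means finishing by hour 28, i.e. starting by 28 − 5 = hour 23.
Since job 4 (must start by hour 23) depends on it, job 3 must finish by hour 23. Backing off its 8-hour duration gives a latest start of hour 15.
Job 2 feeds job 1 (must start by hour 25); job 3 (must start by hour 15, minus 1-hour gap → hour 14). Taking the minimum, job 2 must finish by hour 14 and start by 14 − 5 = hour 9.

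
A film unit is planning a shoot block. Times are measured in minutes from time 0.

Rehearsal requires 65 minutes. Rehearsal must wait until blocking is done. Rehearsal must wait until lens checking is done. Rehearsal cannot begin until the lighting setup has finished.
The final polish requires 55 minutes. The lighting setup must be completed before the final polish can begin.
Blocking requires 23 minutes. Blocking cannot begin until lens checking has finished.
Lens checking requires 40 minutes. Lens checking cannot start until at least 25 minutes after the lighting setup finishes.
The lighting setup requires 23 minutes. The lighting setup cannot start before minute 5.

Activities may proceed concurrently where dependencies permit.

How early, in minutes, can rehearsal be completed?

181

The lighting setup cannot begin until its own release at minute 5. It runs from minute 5 to 5 + 23 = minute 28.
Lens checking waits on the lighting setup (finishes minute 28, plus 25-minute gap → minute 53), so it starts at minute 53 and finishes at 53 + 40 = minute 93.
Blocking waits on lens checking (finishes minute 93), so it starts at minute 93 and finishes at 93 + 23 = minute 116.
Rehearsal cannot start until blocking (finishes minute 116); lens checking (finishes minute 93); the lighting setup (finishes minute 28). The controlling bound is minute 116, so rehearsal finishes at 116 + 65 = minute 181.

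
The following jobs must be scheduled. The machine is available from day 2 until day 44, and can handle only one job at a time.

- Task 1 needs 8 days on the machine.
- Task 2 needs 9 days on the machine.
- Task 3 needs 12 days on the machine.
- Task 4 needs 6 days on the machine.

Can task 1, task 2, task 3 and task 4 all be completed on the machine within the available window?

Yes

The machine window is 44 − 2 = 42 days.
Running back to back, the jobs need 8 + 9 + 12 + 6 = 35 days on the machine.
Since 35 ≤ 42, they fit within the window.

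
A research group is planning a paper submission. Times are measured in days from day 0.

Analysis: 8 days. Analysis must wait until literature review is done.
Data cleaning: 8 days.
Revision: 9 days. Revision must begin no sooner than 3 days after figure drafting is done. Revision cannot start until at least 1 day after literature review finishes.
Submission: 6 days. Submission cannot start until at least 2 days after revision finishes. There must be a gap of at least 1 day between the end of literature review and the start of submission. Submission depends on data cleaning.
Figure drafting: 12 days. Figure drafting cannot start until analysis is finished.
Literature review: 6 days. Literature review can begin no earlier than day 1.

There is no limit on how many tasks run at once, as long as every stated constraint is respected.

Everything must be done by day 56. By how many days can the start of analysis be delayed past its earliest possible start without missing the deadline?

Literature review cannot begin until its own release at day 1. It runs from day 1 to 1 + 6 = day 7.
Analysis waits on literature review (finishes day 7), so it starts at day 7 and finishes at 7 + 8 = day 15.

Working backward from the deadline:
Submission must finish by day 56; it takes 6 days, so it must start by 56 − 6 = day 50.
Revision feeds into submission (must start by day 50, minus 2-day gap → day 48); so revision must finish by day 48 and therefore start by day 39.
Figure drafting must finish before revision (must start by day 39, minus 3-day gap → day 36). With a 12-day duration, figure drafting must start by 36 − 12 = day 24.
Analysis must finish before figure drafting (must start by day 24). With an 8-day duration, analysis must start by 24 − 8 = day 16.
So analysis can start as early as day 7 and as late as day 16, giving 16 − 7 = 9 days of slack.

9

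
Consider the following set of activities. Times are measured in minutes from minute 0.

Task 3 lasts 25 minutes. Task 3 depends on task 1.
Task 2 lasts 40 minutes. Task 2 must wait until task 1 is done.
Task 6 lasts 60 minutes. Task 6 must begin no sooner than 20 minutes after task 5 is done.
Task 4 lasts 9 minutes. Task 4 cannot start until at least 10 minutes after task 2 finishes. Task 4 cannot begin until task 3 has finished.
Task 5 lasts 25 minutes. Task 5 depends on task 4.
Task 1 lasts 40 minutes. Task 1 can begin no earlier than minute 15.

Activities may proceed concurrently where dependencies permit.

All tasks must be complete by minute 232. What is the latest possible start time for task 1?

Nothing follows task 6; the deadline of minute 232 is its only limit. It must start by 232 − 60 = minute 172.
Task 5 must finish before task 6 (must start by minute 172, minus 20-minute gap → minute 152). With a 25-minute duration, task 5 must start by 152 − 25 = minute 127.
Task 4 feeds into task 5 (must start by minute 127); so task 4 must finish by minute 127 and therefore start by minute 118.
Task 2 must finish before task 4 (must start by minute 118, minus 10-minute gap → minute 108). With a 40-minute duration, task 2 must start by 108 − 40 = minute 68.
Task 3 feeds into task 4 (must start by minute 118); so task 3 must finish by minute 118 and therefore start by minute 93.
Task 1 must finish in time for task 2 (must start by minute 68); task 3 (must start by minute 93). The tightest is minute 68, so task 1 must start by 68 − 40 = minute 28.

28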